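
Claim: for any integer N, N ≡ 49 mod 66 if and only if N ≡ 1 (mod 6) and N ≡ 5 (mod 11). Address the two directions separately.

Equivalent; both directions hold.

(⇒) Suppose N ≡ 49 (mod 66); write N = 66j + 49. Since 6 ∣ 66, reducing mod 6 gives N ≡ 49 ≡ 1 (mod 6); since 11 ∣ 66, reducing mod 11 gives N ≡ 49 ≡ 5 (mod 11).

(⇐) Conversely, if N ≡ 1 (mod 6) and N ≡ 5 (mod 11), then by the Chinese remainder theorem N ≡ 49 (mod 66). This is exactly N ≡ 49 (mod 66).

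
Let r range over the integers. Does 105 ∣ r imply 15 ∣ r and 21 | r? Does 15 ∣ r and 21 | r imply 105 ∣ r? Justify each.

The biconditional holds.

(←) Suppose 15 ∣ r and 21 ∣ r. Any common multiple of 15 and 21 is a multiple of their lcm; here lcm(15, 21) = 15·21/gcd(15, 21) = 315/3 = 105, so 105 ∣ r.

(→) If 105 ∣ r, write r = 105q. Since 105 = 7·15, r = 15·(7q), so 15 ∣ r; and since 105 = 5·21, r = 21·(5q), so 21 ∣ r.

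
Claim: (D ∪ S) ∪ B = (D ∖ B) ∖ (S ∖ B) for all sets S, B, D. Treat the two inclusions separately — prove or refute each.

(⊆) This inclusion fails. Take S = {1}, B = ∅, D = ∅; then 1 ∈ (D ∪ S) ∪ B but 1 ∉ (D ∖ B) ∖ (S ∖ B).

(⊇) Let x ∈ (D ∖ B) ∖ (S ∖ B). Then x ∈ D and x ∉ S, B, from which x ∈ (D ∪ S) ∪ B.

The sets are not equal: only the reverse inclusion holds.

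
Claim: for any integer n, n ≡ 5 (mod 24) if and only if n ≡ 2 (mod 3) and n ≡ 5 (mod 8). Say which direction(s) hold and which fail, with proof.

Converse. If n ≡ 2 (mod 3) and n ≡ 5 (mod 8), then by the Chinese remainder theorem n ≡ 5 (mod 24). This is exactly n ≡ 5 (mod 24).

Forward direction. Suppose n ≡ 5 (mod 24); write n = 24j + 5. Since 3 ∣ 24, reducing mod 3 gives n ≡ 5 ≡ 2 (mod 3); since 8 ∣ 24, reducing mod 8 gives n ≡ 5 (mod 8).

Both implications hold.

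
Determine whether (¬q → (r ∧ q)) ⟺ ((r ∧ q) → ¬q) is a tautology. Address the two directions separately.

(⇒) fails and (⇐) fails.

(⟹) This fails. Under q = T, r = T, the left side is true but the right side is false.

(⟸) This fails. Under q = F, r = F, the left side is false but the right side is true.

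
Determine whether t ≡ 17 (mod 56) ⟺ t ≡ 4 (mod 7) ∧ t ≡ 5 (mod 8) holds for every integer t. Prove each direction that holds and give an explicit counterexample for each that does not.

(⟹) This fails: t = 17 gives 17 ≡ 17 (mod 56) but 17 ≡ 3 (mod 7), so the conjunction on the right does not hold.

(⟸) This fails: t = 53 satisfies both congruences on the right (53 ≡ 4 mod 7 and 53 ≡ 5 mod 8) yet 53 ≡ 53 (mod 56), not 17.

Neither implication holds.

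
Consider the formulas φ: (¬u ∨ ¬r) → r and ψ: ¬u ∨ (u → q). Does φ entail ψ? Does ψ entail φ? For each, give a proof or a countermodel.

Neither implication holds.

(⟹) This fails. Under u = T, r = T, q = F, the left side is true but the right side is false.

(⟸) This fails. Under u = F, r = F, q = F, the left side is false but the right side is true.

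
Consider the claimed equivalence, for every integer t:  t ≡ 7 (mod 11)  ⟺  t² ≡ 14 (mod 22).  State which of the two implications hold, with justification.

(→) This fails: take t = 7. Then 7 ≡ 7 (mod 11), but 7² = 49 ≡ 5 (mod 22), not 14.

(←) This fails: take t = 6. Then 6² = 36 ≡ 14 (mod 22), yet 6 ≡ 6 (mod 11), not 7.

Neither direction holds.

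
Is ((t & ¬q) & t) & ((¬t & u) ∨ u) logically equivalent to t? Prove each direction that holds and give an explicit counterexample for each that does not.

Only the forward direction holds.

(←) This fails. Under u = F, q = F, t = T, the left side is false but the right side is true.

(→) Assume the antecedent. If u is true, the antecedent forces (u = T, q = F, t = T), and t holds there. If u is false, the antecedent cannot hold. Either way t holds.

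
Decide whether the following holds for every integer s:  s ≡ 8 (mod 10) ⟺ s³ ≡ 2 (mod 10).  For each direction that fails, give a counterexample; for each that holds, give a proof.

Both directions hold.

Forward direction. Suppose s ≡ 8 (mod 10). Write s = 10j + 8. Then (10j + 8)³ = 1000j³ + 2400j² + 1920j + 512 = 10(100j³ + 240j² + 192j + 51) + 2, so s³ ≡ 2 (mod 10).

Converse. For the converse, argue contrapositively. If s ≢ 8 (mod 10), then s is congruent to one of 0, 1, 2, 3, 4, 5, 6, 7, 9 modulo 10, and these give s³ ≡ 0, 1, 8, 7, 4, 5, 6, 3, 9 respectively — never 2.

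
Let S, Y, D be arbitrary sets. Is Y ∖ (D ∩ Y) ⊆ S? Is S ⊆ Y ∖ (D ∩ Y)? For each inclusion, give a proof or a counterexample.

Neither inclusion holds.

(⟹) This inclusion fails. Take S = ∅, Y = {1}, D = ∅; then 1 ∈ Y ∖ (D ∩ Y) but 1 ∉ S.

(⟸) This inclusion fails. Take S = {1}, Y = ∅, D = ∅; then 1 ∈ S but 1 ∉ Y ∖ (D ∩ Y).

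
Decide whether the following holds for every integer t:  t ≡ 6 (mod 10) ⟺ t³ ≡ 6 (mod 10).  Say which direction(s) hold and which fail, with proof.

(→) Suppose t ≡ 6 (mod 10). Write t = 10j + 6. Then (10j + 6)³ = 1000j³ + 1800j² + 1080j + 216 = 10(100j³ + 180j² + 108j + 21) + 6, so t³ ≡ 6 (mod 10).

(←) Conversely, suppose t³ ≡ 6 (mod 10). The only residue r in {0, …, 9} with r³ ≡ 6 (mod 10) is r = 6, so t ≡ 6 (mod 10).

The biconditional holds.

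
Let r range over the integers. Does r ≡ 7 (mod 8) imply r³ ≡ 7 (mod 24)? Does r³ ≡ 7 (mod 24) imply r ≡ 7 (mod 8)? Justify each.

(⇐) The residues r modulo 24 with r³ ≡ 7 (mod 24) are exactly {7}, and each is ≡ 7 (mod 8).

(⇒) This fails: take r = 15. Then 15 ≡ 7 (mod 8), but 15³ = 3375 ≡ 15 (mod 24), not 7.

Only the converse holds.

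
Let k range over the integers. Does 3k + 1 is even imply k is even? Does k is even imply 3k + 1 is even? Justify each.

Neither direction holds.

[⇒] This fails: k = 5 gives 3k + 1 = 16, which is even, but 5 is odd, not even.

[⇐] This also fails: k = 4 is even, but 3k + 1 = 13 is odd, not even.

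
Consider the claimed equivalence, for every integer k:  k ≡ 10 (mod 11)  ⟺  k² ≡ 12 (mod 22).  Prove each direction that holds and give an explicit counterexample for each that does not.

(→) This fails: take k = 21. Then 21 ≡ 10 (mod 11), but 21² = 441 ≡ 1 (mod 22), not 12.

(←) This fails: take k = 12. Then 12² = 144 ≡ 12 (mod 22), yet 12 ≡ 1 (mod 11), not 10.

(⇒) fails and (⇐) fails.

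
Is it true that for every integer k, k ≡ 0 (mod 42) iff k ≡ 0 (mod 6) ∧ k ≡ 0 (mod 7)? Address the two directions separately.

(⇒) Suppose k ≡ 0 (mod 42); write k = 42j + 0. Since 6 ∣ 42, reducing mod 6 gives k ≡ 0 (mod 6); since 7 ∣ 42, reducing mod 7 gives k ≡ 0 (mod 7).

(⇐) Conversely, if k ≡ 0 (mod 6) and k ≡ 0 (mod 7), then by the Chinese remainder theorem k ≡ 0 (mod 42). This is exactly k ≡ 0 (mod 42).

Both directions hold; the statement is true.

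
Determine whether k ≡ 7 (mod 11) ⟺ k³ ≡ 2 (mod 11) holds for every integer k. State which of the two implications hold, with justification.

Both directions hold.

(⇒) Suppose k ≡ 7 (mod 11). Write k = 11j + 7. Then (11j + 7)³ = 1331j³ + 2541j² + 1617j + 343 = 11(121j³ + 231j² + 147j + 31) + 2, so k³ ≡ 2 (mod 11).

(⇐) For the converse, argue contrapositively. If k ≢ 7 (mod 11), then k is congruent to one of 0, 1, 2, 3, 4, 5, 6, 8, 9, 10 modulo 11, and these give k³ ≡ 0, 1, 8, 5, 9, 4, 7, 6, 3, 10 respectively — never 2.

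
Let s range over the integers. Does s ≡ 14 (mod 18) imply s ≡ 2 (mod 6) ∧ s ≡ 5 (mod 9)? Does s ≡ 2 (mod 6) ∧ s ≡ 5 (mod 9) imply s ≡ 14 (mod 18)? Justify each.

Converse. If s ≡ 2 (mod 6) and s ≡ 5 (mod 9), then by the Chinese remainder theorem s ≡ 14 (mod 18). This is exactly s ≡ 14 (mod 18).

Forward direction. Suppose s ≡ 14 (mod 18); write s = 18j + 14. Since 6 ∣ 18, reducing mod 6 gives s ≡ 14 ≡ 2 (mod 6); since 9 ∣ 18, reducing mod 9 gives s ≡ 14 ≡ 5 (mod 9).

Both implications hold.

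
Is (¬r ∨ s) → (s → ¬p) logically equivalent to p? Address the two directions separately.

Forward direction. This fails. Under r = F, p = F, s = F, the left side is true but the right side is false.

Converse. This fails. Under r = F, p = T, s = T, the left side is false but the right side is true.

Neither direction holds.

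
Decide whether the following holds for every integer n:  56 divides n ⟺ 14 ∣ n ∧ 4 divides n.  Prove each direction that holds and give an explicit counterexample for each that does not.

(⟹) If 56 ∣ n, write n = 56q. Since 56 = 4·14, n = 14·(4q), so 14 ∣ n; and since 56 = 14·4, n = 4·(14q), so 4 ∣ n.

(⟸) This fails: take n = 28. Both 14 ∣ 28 and 4 ∣ 28, yet 28 is not a multiple of 56 (since 28 = 0·56 + 28), so 56 ∤ 28.

Only the forward implication holds.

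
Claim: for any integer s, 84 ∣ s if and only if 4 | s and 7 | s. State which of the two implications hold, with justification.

(⇒) holds; (⇐) fails.

(→) If 84 ∣ s, write s = 84q. Since 84 = 21·4, s = 4·(21q), so 4 ∣ s; and since 84 = 12·7, s = 7·(12q), so 7 ∣ s.

(←) This fails: take s = 28. Both 4 ∣ 28 and 7 ∣ 28, yet 28 is not a multiple of 84 (since 28 = 0·84 + 28), so 84 ∤ 28.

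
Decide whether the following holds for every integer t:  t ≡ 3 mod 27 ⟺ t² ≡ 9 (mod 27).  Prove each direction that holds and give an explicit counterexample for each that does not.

[⇒] Suppose t ≡ 3 mod 27. Write t = 27j + 3. Then (27j + 3)² = 729j² + 162j + 9 = 27(27j² + 6j) + 9, so t² ≡ 9 (mod 27).

[⇐] This fails: take t = 6. Then 6² = 36 ≡ 9 (mod 27), yet 6 ≡ 6 (mod 27), not 3.

Only the forward direction holds.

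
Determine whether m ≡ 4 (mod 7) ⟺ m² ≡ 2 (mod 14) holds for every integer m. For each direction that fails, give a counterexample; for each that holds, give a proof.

(⇒) This fails: take m = 11. Then 11 ≡ 4 (mod 7), but 11² = 121 ≡ 9 (mod 14), not 2.

(⇐) This fails: take m = 10. Then 10² = 100 ≡ 2 (mod 14), yet 10 ≡ 3 (mod 7), not 4.

(⇒) fails and (⇐) fails.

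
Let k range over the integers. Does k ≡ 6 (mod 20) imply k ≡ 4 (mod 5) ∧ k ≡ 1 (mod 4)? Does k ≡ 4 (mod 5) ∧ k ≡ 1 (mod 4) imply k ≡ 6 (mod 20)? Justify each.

Both directions fail.

(⇒) This fails: k = 6 gives 6 ≡ 6 (mod 20) but 6 ≡ 1 (mod 5), so the conjunction on the right does not hold.

(⇐) This fails: k = 9 satisfies both congruences on the right (9 ≡ 4 mod 5 and 9 ≡ 1 mod 4) yet 9 ≡ 9 (mod 20), not 6.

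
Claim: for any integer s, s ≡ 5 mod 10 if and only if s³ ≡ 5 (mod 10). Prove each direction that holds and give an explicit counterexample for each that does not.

Forward direction. Suppose s ≡ 5 mod 10. Write s = 10j + 5. Then (10j + 5)³ = 1000j³ + 1500j² + 750j + 125 = 10(100j³ + 150j² + 75j + 12) + 5, so s³ ≡ 5 (mod 10).

Converse. Suppose s³ ≡ 5 (mod 10). The only residue r in {0, …, 9} with r³ ≡ 5 (mod 10) is r = 5, so s ≡ 5 (mod 10).

Both implications hold.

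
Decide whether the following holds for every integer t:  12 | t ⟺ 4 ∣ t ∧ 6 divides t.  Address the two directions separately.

Equivalent; both directions hold.

(⇐) Suppose 4 ∣ t and 6 ∣ t. Any common multiple of 4 and 6 is a multiple of their lcm; here lcm(4, 6) = 4·6/gcd(4, 6) = 24/2 = 12, so 12 ∣ t.

(⇒) If 12 ∣ t, write t = 12q. Since 12 = 3·4, t = 4·(3q), so 4 ∣ t; and since 12 = 2·6, t = 6·(2q), so 6 ∣ t.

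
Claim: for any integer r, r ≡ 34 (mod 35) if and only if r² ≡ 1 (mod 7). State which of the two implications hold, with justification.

Not equivalent: only (⇒) holds.

(⟹) Suppose r ≡ 34 (mod 35). Then r² ≡ 34² = 1156 (mod 35), and since 7 ∣ 35, also r² ≡ 1 (mod 7).

(⟸) This fails: take r = 1. Then 1² = 1 ≡ 1 (mod 7), yet 1 ≡ 1 (mod 35), not 34.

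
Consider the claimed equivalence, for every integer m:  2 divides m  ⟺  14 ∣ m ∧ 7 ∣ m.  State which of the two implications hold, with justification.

(⇒) This fails: take m = 2. Certainly 2 ∣ 2, but 14 ∤ 2.

(⇐) Suppose 14 ∣ m and 7 ∣ m. Any common multiple of 14 and 7 is a multiple of their lcm; here lcm(14, 7) = 14·7/gcd(14, 7) = 98/7 = 14, so 14 ∣ m. Since 2 ∣ 14, it follows that 2 ∣ m.

Not equivalent: only (⇐) holds.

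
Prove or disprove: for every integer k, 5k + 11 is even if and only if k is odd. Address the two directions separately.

Both directions hold; the statement is true.

Forward direction. Suppose 5k + 11 is even. Since 5 is odd, 5k and k have the same parity, so 5k + 11 ≡ k + 11 (mod 2). As 11 is odd, 5k + 11 is even exactly when k is odd. Thus k is odd.

Converse. Suppose k is odd; write k = 2j + 1. Then 5k + 11 = 5·(2j + 1) + 11 = 2·5j + 16, which is even.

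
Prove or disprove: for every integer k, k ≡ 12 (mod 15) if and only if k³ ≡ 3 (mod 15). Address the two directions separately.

(→) Suppose k ≡ 12 (mod 15). Write k = 15j + 12. Then (15j + 12)³ = 3375j³ + 8100j² + 6480j + 1728 = 15(225j³ + 540j² + 432j + 115) + 3, so k³ ≡ 3 (mod 15).

(←) Conversely, suppose k³ ≡ 3 (mod 15). The only residue r in {0, …, 14} with r³ ≡ 3 (mod 15) is r = 12, so k ≡ 12 (mod 15).

The biconditional holds.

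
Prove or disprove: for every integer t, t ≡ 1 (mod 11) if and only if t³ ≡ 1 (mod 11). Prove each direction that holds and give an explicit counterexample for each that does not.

Both directions hold; the statement is true.

(←) Suppose t³ ≡ 1 (mod 11). The only residue r in {0, …, 10} with r³ ≡ 1 (mod 11) is r = 1, so t ≡ 1 (mod 11).

(→) Suppose t ≡ 1 (mod 11). Write t = 11j + 1. Then (11j + 1)³ = 1331j³ + 363j² + 33j + 1 = 11(121j³ + 33j² + 3j) + 1, so t³ ≡ 1 (mod 11).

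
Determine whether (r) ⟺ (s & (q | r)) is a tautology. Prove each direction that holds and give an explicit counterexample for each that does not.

(→) This fails. Under s = F, r = T, q = F, the left side is true but the right side is false.

(←) This fails. Under s = T, r = F, q = T, the left side is false but the right side is true.

Neither direction holds.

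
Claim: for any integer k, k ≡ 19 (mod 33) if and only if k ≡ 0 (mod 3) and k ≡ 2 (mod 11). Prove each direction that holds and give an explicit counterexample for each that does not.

Both directions fail.

[⇒] This fails: k = 19 gives 19 ≡ 19 (mod 33) but 19 ≡ 1 (mod 3), so the conjunction on the right does not hold.

[⇐] This fails: k = 24 satisfies both congruences on the right (24 ≡ 0 mod 3 and 24 ≡ 2 mod 11) yet 24 ≡ 24 (mod 33), not 19.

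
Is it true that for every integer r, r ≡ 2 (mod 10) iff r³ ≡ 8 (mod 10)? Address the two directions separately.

[⇒] Suppose r ≡ 2 (mod 10). Write r = 10j + 2. Then (10j + 2)³ = 1000j³ + 600j² + 120j + 8 = 10(100j³ + 60j² + 12j) + 8, so r³ ≡ 8 (mod 10).

[⇐] Conversely, suppose r³ ≡ 8 (mod 10). The only residue r in {0, …, 9} with r³ ≡ 8 (mod 10) is r = 2, so r ≡ 2 (mod 10).

Both directions hold; the statement is true.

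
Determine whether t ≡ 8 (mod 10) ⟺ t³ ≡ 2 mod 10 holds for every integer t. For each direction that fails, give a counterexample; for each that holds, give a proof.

(⇐) For the converse, argue contrapositively. If t ≢ 8 (mod 10), then t is congruent to one of 0, 1, 2, 3, 4, 5, 6, 7, 9 modulo 10, and these give t³ ≡ 0, 1, 8, 7, 4, 5, 6, 3, 9 respectively — never 2.

(⇒) Suppose t ≡ 8 (mod 10). Write t = 10j + 8. Then (10j + 8)³ = 1000j³ + 2400j² + 1920j + 512 = 10(100j³ + 240j² + 192j + 51) + 2, so t³ ≡ 2 (mod 10).

Both directions hold; the statement is true.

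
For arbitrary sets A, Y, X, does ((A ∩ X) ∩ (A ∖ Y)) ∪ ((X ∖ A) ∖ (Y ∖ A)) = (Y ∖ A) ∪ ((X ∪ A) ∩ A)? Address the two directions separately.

(⟹) This inclusion fails. Take A = ∅, Y = ∅, X = {1}; then 1 ∈ ((A ∩ X) ∩ (A ∖ Y)) ∪ ((X ∖ A) ∖ (Y ∖ A)) but 1 ∉ (Y ∖ A) ∪ ((X ∪ A) ∩ A).

(⟸) This inclusion fails. Take A = {1}, Y = ∅, X = ∅; then 1 ∈ (Y ∖ A) ∪ ((X ∪ A) ∩ A) but 1 ∉ ((A ∩ X) ∩ (A ∖ Y)) ∪ ((X ∖ A) ∖ (Y ∖ A)).

(⊆) fails and (⊇) fails.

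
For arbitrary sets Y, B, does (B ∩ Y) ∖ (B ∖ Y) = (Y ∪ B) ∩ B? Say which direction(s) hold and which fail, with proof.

Only the forward inclusion holds.

(⊆) Let x ∈ (B ∩ Y) ∖ (B ∖ Y). Then x ∈ Y ∩ B, from which x ∈ (Y ∪ B) ∩ B.

(⊇) This inclusion fails. Take Y = ∅, B = {1}; then 1 ∈ (Y ∪ B) ∩ B but 1 ∉ (B ∩ Y) ∖ (B ∖ Y).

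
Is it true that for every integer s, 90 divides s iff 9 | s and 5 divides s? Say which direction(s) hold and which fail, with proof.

(⇒) If 90 ∣ s, write s = 90q. Since 90 = 10·9, s = 9·(10q), so 9 ∣ s; and since 90 = 18·5, s = 5·(18q), so 5 ∣ s.

(⇐) This fails: take s = 45. Both 9 ∣ 45 and 5 ∣ 45, yet 45 is not a multiple of 90 (since 45 = 0·90 + 45), so 90 ∤ 45.

Only the forward direction holds.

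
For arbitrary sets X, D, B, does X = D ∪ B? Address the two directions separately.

Forward inclusion. This inclusion fails. Take X = {1}, D = ∅, B = ∅; then 1 ∈ X but 1 ∉ D ∪ B.

Reverse inclusion. This inclusion fails. Take X = ∅, D = {1}, B = ∅; then 1 ∈ D ∪ B but 1 ∉ X.

Both inclusions fail.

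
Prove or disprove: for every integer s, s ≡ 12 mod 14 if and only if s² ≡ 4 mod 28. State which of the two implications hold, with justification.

(→) Suppose s ≡ 12 (mod 14). Working modulo 28, s ∈ {12, 26}; for each such r, r² ≡ 4 (mod 28).

(←) This fails: take s = 2. Then 2² = 4 ≡ 4 (mod 28), yet 2 ≡ 2 (mod 14), not 12.

(⇒) holds; (⇐) fails.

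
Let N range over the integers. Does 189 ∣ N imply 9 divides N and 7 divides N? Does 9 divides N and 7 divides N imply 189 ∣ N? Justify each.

Only the forward direction holds.

(⟹) If 189 ∣ N, write N = 189q. Since 189 = 21·9, N = 9·(21q), so 9 ∣ N; and since 189 = 27·7, N = 7·(27q), so 7 ∣ N.

(⟸) This fails: take N = 63. Both 9 ∣ 63 and 7 ∣ 63, yet 63 is not a multiple of 189 (since 63 = 0·189 + 63), so 189 ∤ 63.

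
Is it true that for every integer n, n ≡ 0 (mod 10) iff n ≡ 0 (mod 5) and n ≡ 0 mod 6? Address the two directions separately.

Only the reverse direction holds.

(⟸) If n ≡ 0 (mod 5) and n ≡ 0 (mod 6), then by the Chinese remainder theorem n ≡ 0 (mod 30). Since 0 ≡ 0 (mod 10) and 10 ∣ 30, we get n ≡ 0 (mod 10).

(⟹) This fails: n = 10 gives 10 ≡ 0 (mod 10) but 10 ≡ 4 (mod 6), so the conjunction on the right does not hold.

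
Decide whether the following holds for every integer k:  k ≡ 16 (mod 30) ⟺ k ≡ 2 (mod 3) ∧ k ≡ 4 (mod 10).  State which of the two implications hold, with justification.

(⟹) This fails: k = 16 gives 16 ≡ 16 (mod 30) but 16 ≡ 1 (mod 3), so the conjunction on the right does not hold.

(⟸) This fails: k = 14 satisfies both congruences on the right (14 ≡ 2 mod 3 and 14 ≡ 4 mod 10) yet 14 ≡ 14 (mod 30), not 16.

(⇒) fails and (⇐) fails.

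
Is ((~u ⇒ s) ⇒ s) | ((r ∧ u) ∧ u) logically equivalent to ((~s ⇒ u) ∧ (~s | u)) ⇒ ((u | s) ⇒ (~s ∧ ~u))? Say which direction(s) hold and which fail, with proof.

(⟹) This fails. Under u = T, r = T, s = F, the left side is true but the right side is false.

(⟸) Assume the antecedent. If u is true, the antecedent cannot hold. If u is false, ((~u ⇒ s) ⇒ s) | ((r ∧ u) ∧ u) reduces to true regardless of the other variables. Either way ((~u ⇒ s) ⇒ s) | ((r ∧ u) ∧ u) holds.

The forward direction fails; the converse holds.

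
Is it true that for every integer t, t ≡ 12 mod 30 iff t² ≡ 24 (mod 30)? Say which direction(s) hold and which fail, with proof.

(⟹) Suppose t ≡ 12 mod 30. Write t = 30j + 12. Then (30j + 12)² = 900j² + 720j + 144 = 30(30j² + 24j + 4) + 24, so t² ≡ 24 (mod 30).

(⟸) This fails: take t = 18. Then 18² = 324 ≡ 24 (mod 30), yet 18 ≡ 18 (mod 30), not 12.

The forward direction holds; the converse fails.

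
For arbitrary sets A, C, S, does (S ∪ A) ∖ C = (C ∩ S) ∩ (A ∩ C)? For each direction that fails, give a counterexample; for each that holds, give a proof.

(⊆) This inclusion fails. Take A = {1}, C = ∅, S = ∅; then 1 ∈ (S ∪ A) ∖ C but 1 ∉ (C ∩ S) ∩ (A ∩ C).

(⊇) This inclusion fails. Take A = {1}, C = {1}, S = {1}; then 1 ∈ (C ∩ S) ∩ (A ∩ C) but 1 ∉ (S ∪ A) ∖ C.

Neither inclusion holds.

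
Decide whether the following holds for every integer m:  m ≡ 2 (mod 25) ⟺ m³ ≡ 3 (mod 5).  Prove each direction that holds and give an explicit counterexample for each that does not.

(⇒) holds; (⇐) fails.

(⟸) This fails: take m = 7. Then 7³ = 343 ≡ 3 (mod 5), yet 7 ≡ 7 (mod 25), not 2.

(⟹) Suppose m ≡ 2 (mod 25). Then m³ ≡ 2³ = 8 (mod 25), and since 5 ∣ 25, also m³ ≡ 3 (mod 5).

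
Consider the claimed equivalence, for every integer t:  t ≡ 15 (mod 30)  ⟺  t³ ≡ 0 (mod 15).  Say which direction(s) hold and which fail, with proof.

[⇒] Suppose t ≡ 15 (mod 30). Then t³ ≡ 15³ = 3375 (mod 30), and since 15 ∣ 30, also t³ ≡ 0 (mod 15).

[⇐] This fails: take t = 0. Then 0³ = 0 ≡ 0 (mod 15), yet 0 ≡ 0 (mod 30), not 15.

Only the forward implication holds.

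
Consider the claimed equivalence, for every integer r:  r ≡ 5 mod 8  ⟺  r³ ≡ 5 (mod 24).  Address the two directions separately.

Forward direction. This fails: take r = 13. Then 13 ≡ 5 (mod 8), but 13³ = 2197 ≡ 13 (mod 24), not 5.

Converse. The residues r modulo 24 with r³ ≡ 5 (mod 24) are exactly {5}, and each is ≡ 5 (mod 8).

Only the converse holds.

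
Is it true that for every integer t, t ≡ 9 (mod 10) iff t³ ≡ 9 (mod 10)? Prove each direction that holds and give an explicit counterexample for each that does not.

Equivalent; both directions hold.

[⇒] Suppose t ≡ 9 (mod 10). Write t = 10j + 9. Then (10j + 9)³ = 1000j³ + 2700j² + 2430j + 729 = 10(100j³ + 270j² + 243j + 72) + 9, so t³ ≡ 9 (mod 10).

[⇐] For the converse, argue contrapositively. If t ≢ 9 (mod 10), then t is congruent to one of 0, 1, 2, 3, 4, 5, 6, 7, 8 modulo 10, and these give t³ ≡ 0, 1, 8, 7, 4, 5, 6, 3, 2 respectively — never 9.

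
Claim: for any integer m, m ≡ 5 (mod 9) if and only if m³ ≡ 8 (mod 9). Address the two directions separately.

Only the forward direction holds.

(⟹) Suppose m ≡ 5 (mod 9). Write m = 9j + 5. Then (9j + 5)³ = 729j³ + 1215j² + 675j + 125 = 9(81j³ + 135j² + 75j + 13) + 8, so m³ ≡ 8 (mod 9).

(⟸) This fails: take m = 2. Then 2³ = 8 ≡ 8 (mod 9), yet 2 ≡ 2 (mod 9), not 5.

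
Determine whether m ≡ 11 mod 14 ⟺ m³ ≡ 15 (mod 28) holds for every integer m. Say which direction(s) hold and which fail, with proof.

Forward direction. This fails: take m = 25. Then 25 ≡ 11 (mod 14), but 25³ = 15625 ≡ 1 (mod 28), not 15.

Converse. This fails: take m = 15. Then 15³ = 3375 ≡ 15 (mod 28), yet 15 ≡ 1 (mod 14), not 11.

Both directions fail.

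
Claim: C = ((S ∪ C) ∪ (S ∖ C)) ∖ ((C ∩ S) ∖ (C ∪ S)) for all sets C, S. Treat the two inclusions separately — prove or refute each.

(⊆) holds; (⊇) fails.

Reverse inclusion. This inclusion fails. Take C = ∅, S = {1}; then 1 ∈ ((S ∪ C) ∪ (S ∖ C)) ∖ ((C ∩ S) ∖ (C ∪ S)) but 1 ∉ C.

Forward inclusion. Let x ∈ C. Then either x ∈ C and x ∉ S; or x ∈ C ∩ S. In each case x ∈ ((S ∪ C) ∪ (S ∖ C)) ∖ ((C ∩ S) ∖ (C ∪ S)), so C ⊆ ((S ∪ C) ∪ (S ∖ C)) ∖ ((C ∩ S) ∖ (C ∪ S)).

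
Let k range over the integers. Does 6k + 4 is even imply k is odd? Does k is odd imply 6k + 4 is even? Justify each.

(⇒) fails; (⇐) holds.

[⇐] Suppose k is odd. Since 6 is even, 6k is even for every k, so 6k + 4 has the same parity as 4, which is even. Hence 6k + 4 is even.

[⇒] This fails: take k = 4. Then 6k + 4 = 28, which is even, yet k = 4 is even, not odd.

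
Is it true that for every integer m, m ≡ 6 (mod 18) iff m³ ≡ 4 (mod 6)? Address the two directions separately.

(⟹) This fails: take m = 6. Then 6 ≡ 6 (mod 18), but 6³ = 216 ≡ 0 (mod 6), not 4.

(⟸) This fails: take m = 4. Then 4³ = 64 ≡ 4 (mod 6), yet 4 ≡ 4 (mod 18), not 6.

Both directions fail.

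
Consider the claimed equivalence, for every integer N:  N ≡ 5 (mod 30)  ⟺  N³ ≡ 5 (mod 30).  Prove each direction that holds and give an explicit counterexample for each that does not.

(→) Suppose N ≡ 5 (mod 30). Write N = 30j + 5. Then (30j + 5)³ = 27000j³ + 13500j² + 2250j + 125 = 30(900j³ + 450j² + 75j + 4) + 5, so N³ ≡ 5 (mod 30).

(←) Conversely, suppose N³ ≡ 5 (mod 30). The only residue r in {0, …, 29} with r³ ≡ 5 (mod 30) is r = 5, so N ≡ 5 (mod 30).

The biconditional holds.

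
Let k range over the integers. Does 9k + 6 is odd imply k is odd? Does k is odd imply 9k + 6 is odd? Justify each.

Both directions hold.

Converse. Suppose k is odd; write k = 2j + 1. Then 9k + 6 = 9·(2j + 1) + 6 = 2·9j + 15, which is odd.

Forward direction. Suppose 9k + 6 is odd. Since 9 is odd, 9k and k have the same parity, so 9k + 6 ≡ k + 6 (mod 2). As 6 is even, 9k + 6 is odd exactly when k is odd. Thus k is odd.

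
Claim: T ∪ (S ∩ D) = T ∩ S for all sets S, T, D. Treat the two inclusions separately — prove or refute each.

Only the reverse inclusion holds.

Forward inclusion. This inclusion fails. Take S = ∅, T = {1}, D = ∅; then 1 ∈ T ∪ (S ∩ D) but 1 ∉ T ∩ S.

Reverse inclusion. Let x ∈ T ∩ S. Then either x ∈ S ∩ T and x ∉ D; or x ∈ S ∩ T ∩ D. In each case x ∈ T ∪ (S ∩ D), so T ∩ S ⊆ T ∪ (S ∩ D).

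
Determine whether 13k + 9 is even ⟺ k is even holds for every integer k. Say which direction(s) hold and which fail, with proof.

Both directions fail.

(⟹) This fails: k = 3 gives 13k + 9 = 48, which is even, but 3 is odd, not even.

(⟸) This also fails: k = 4 is even, but 13k + 9 = 61 is odd, not even.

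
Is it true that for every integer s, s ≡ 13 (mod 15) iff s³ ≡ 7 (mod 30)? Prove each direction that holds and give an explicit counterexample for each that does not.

(→) This fails: take s = 28. Then 28 ≡ 13 (mod 15), but 28³ = 21952 ≡ 22 (mod 30), not 7.

(←) Conversely, the residues r modulo 30 with r³ ≡ 7 (mod 30) are exactly {13}, and each is ≡ 13 (mod 15).

Only the reverse direction holds.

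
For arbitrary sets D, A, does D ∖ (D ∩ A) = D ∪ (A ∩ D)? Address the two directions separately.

(⊆) holds; (⊇) fails.

Reverse inclusion. This inclusion fails. Take D = {1}, A = {1}; then 1 ∈ D ∪ (A ∩ D) but 1 ∉ D ∖ (D ∩ A).

Forward inclusion. Let x ∈ D ∖ (D ∩ A). Then x ∈ D and x ∉ A, from which x ∈ D ∪ (A ∩ D).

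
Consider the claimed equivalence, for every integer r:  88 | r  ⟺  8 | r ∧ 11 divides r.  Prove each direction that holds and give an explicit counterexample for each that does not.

Forward direction. If 88 ∣ r, write r = 88q. Since 88 = 11·8, r = 8·(11q), so 8 ∣ r; and since 88 = 8·11, r = 11·(8q), so 11 ∣ r.

Converse. Suppose 8 ∣ r and 11 ∣ r. Any common multiple of 8 and 11 is a multiple of their lcm; here gcd(8, 11) = 1, so lcm(8, 11) = 8·11 = 88, so 88 ∣ r.

The biconditional holds.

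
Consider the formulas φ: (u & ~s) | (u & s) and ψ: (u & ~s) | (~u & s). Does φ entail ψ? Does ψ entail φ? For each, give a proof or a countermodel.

(⇒) This fails. Under s = T, u = T, the left side is true but the right side is false.

(⇐) This fails. Under s = T, u = F, the left side is false but the right side is true.

Both directions fail.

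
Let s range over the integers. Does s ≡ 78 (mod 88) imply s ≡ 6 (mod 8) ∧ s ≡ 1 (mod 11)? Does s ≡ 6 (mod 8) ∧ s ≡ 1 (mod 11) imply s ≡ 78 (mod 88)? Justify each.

Both directions hold.

Forward direction. Suppose s ≡ 78 (mod 88); write s = 88j + 78. Since 8 ∣ 88, reducing mod 8 gives s ≡ 78 ≡ 6 (mod 8); since 11 ∣ 88, reducing mod 11 gives s ≡ 78 ≡ 1 (mod 11).

Converse. If s ≡ 6 (mod 8) and s ≡ 1 (mod 11), then by the Chinese remainder theorem s ≡ 78 (mod 88). This is exactly s ≡ 78 (mod 88).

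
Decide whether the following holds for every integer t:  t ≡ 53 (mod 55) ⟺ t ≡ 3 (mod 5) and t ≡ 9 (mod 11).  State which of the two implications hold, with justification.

The biconditional holds.

[⇒] Suppose t ≡ 53 (mod 55); write t = 55j + 53. Since 5 ∣ 55, reducing mod 5 gives t ≡ 53 ≡ 3 (mod 5); since 11 ∣ 55, reducing mod 11 gives t ≡ 53 ≡ 9 (mod 11).

[⇐] Conversely, if t ≡ 3 (mod 5) and t ≡ 9 (mod 11), then by the Chinese remainder theorem t ≡ 53 (mod 55). This is exactly t ≡ 53 (mod 55).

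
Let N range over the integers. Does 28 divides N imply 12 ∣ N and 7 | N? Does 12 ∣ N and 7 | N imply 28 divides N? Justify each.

Only the reverse direction holds.

[⇐] Suppose 12 ∣ N and 7 ∣ N. Any common multiple of 12 and 7 is a multiple of their lcm; here gcd(12, 7) = 1, so lcm(12, 7) = 12·7 = 84, so 84 ∣ N. Since 28 ∣ 84, it follows that 28 ∣ N.

[⇒] This fails: take N = 28. Certainly 28 ∣ 28, but 12 ∤ 28.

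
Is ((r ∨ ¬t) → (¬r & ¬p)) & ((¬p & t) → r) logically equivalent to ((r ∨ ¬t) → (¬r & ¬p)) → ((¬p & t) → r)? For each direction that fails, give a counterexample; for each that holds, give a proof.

Forward direction. Assume the antecedent. If r is true, the antecedent cannot hold. If r is false, the antecedent forces (r = F, p = F, t = F) or (r = F, p = T, t = T), and the consequent holds there. Either way the consequent holds.

Converse. This fails. Under r = T, p = F, t = F, the left side is false but the right side is true.

Only the forward direction holds.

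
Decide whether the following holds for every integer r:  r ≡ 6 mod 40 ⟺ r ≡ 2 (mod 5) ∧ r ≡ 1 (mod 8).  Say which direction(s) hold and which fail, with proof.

Neither direction holds.

(⟹) This fails: r = 6 gives 6 ≡ 6 (mod 40) but 6 ≡ 1 (mod 5), so the conjunction on the right does not hold.

(⟸) This fails: r = 17 satisfies both congruences on the right (17 ≡ 2 mod 5 and 17 ≡ 1 mod 8) yet 17 ≡ 17 (mod 40), not 6.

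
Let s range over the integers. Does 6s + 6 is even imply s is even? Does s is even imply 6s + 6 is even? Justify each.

(⟹) This fails: take s = 1. Then 6s + 6 = 12, which is even, yet s = 1 is odd, not even.

(⟸) Suppose s is even. Since 6 is even, 6s is even for every s, so 6s + 6 has the same parity as 6, which is even. Hence 6s + 6 is even.

(⇒) fails; (⇐) holds.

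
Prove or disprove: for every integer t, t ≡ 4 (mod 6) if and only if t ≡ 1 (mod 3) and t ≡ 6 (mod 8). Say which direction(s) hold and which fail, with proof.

The forward direction fails; the converse holds.

[⇐] If t ≡ 1 (mod 3) and t ≡ 6 (mod 8), then by the Chinese remainder theorem t ≡ 22 (mod 24). Since 22 ≡ 4 (mod 6) and 6 ∣ 24, we get t ≡ 4 (mod 6).

[⇒] This fails: t = 16 gives 16 ≡ 4 (mod 6) but 16 ≡ 0 (mod 8), so the conjunction on the right does not hold.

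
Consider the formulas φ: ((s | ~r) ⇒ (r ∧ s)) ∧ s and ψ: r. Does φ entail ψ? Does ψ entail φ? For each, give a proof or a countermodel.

Not equivalent: only (⇒) holds.

(⟹) Assume the antecedent. If r is true, r reduces to true regardless of the other variables. If r is false, the antecedent cannot hold. Either way r holds.

(⟸) This fails. Under r = T, s = F, the left side is false but the right side is true.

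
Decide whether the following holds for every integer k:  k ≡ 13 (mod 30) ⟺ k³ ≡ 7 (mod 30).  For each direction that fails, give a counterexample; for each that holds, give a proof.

[⇒] Suppose k ≡ 13 (mod 30). Write k = 30j + 13. Then (30j + 13)³ = 27000j³ + 35100j² + 15210j + 2197 = 30(900j³ + 1170j² + 507j + 73) + 7, so k³ ≡ 7 (mod 30).

[⇐] Conversely, suppose k³ ≡ 7 (mod 30). The only residue r in {0, …, 29} with r³ ≡ 7 (mod 30) is r = 13, so k ≡ 13 (mod 30).

Both directions hold; the statement is true.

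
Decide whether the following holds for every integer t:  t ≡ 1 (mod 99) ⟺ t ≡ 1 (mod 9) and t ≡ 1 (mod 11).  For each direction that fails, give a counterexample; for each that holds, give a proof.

Both directions hold.

Forward direction. Suppose t ≡ 1 (mod 99); write t = 99j + 1. Since 9 ∣ 99, reducing mod 9 gives t ≡ 1 (mod 9); since 11 ∣ 99, reducing mod 11 gives t ≡ 1 (mod 11).

Converse. If t ≡ 1 (mod 9) and t ≡ 1 (mod 11), then by the Chinese remainder theorem t ≡ 1 (mod 99). This is exactly t ≡ 1 (mod 99).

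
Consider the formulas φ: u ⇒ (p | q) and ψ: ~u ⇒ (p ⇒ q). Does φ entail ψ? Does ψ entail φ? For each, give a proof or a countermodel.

(⟹) This fails. Under p = T, u = F, q = F, the left side is true but the right side is false.

(⟸) This fails. Under p = F, u = T, q = F, the left side is false but the right side is true.

Both directions fail.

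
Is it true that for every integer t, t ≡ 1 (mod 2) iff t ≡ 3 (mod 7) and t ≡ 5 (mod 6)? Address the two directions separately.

(⇒) fails; (⇐) holds.

(⟹) This fails: t = 1 gives 1 ≡ 1 (mod 2) but 1 ≡ 1 (mod 7), so the conjunction on the right does not hold.

(⟸) Conversely, if t ≡ 3 (mod 7) and t ≡ 5 (mod 6), then by the Chinese remainder theorem t ≡ 17 (mod 42). Since 17 ≡ 1 (mod 2) and 2 ∣ 42, we get t ≡ 1 (mod 2).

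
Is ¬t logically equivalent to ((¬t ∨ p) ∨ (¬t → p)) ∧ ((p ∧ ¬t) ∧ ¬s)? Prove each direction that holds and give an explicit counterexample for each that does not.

Not equivalent: only (⇐) holds.

(→) This fails. Under p = F, s = F, t = F, the left side is true but the right side is false.

(←) Assume the antecedent. If p is true, the antecedent forces (p = T, s = F, t = F), and ¬t holds there. If p is false, the antecedent cannot hold. Either way ¬t holds.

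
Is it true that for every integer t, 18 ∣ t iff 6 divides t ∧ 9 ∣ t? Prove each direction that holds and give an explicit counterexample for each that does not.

Both directions hold.

(⟹) If 18 ∣ t, write t = 18q. Since 18 = 3·6, t = 6·(3q), so 6 ∣ t; and since 18 = 2·9, t = 9·(2q), so 9 ∣ t.

(⟸) Suppose 6 ∣ t and 9 ∣ t. Any common multiple of 6 and 9 is a multiple of their lcm; here lcm(6, 9) = 6·9/gcd(6, 9) = 54/3 = 18, so 18 ∣ t.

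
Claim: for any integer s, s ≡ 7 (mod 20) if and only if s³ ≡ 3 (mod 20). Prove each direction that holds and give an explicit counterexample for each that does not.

Both directions hold; the statement is true.

Forward direction. Suppose s ≡ 7 (mod 20). Write s = 20j + 7. Then (20j + 7)³ = 8000j³ + 8400j² + 2940j + 343 = 20(400j³ + 420j² + 147j + 17) + 3, so s³ ≡ 3 (mod 20).

Converse. Suppose s³ ≡ 3 (mod 20). The only residue r in {0, …, 19} with r³ ≡ 3 (mod 20) is r = 7, so s ≡ 7 (mod 20).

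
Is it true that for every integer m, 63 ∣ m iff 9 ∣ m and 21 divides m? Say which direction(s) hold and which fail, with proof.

(→) If 63 ∣ m, write m = 63q. Since 63 = 7·9, m = 9·(7q), so 9 ∣ m; and since 63 = 3·21, m = 21·(3q), so 21 ∣ m.

(←) Suppose 9 ∣ m and 21 ∣ m. Any common multiple of 9 and 21 is a multiple of their lcm; here lcm(9, 21) = 9·21/gcd(9, 21) = 189/3 = 63, so 63 ∣ m.

The biconditional holds.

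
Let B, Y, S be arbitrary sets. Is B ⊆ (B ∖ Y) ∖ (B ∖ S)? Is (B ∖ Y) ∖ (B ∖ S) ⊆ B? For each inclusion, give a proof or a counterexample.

The sets are not equal: only the reverse inclusion holds.

(⊆) This inclusion fails. Take B = {1}, Y = ∅, S = ∅; then 1 ∈ B but 1 ∉ (B ∖ Y) ∖ (B ∖ S).

(⊇) Let x ∈ (B ∖ Y) ∖ (B ∖ S). Then x ∈ B ∩ S and x ∉ Y, from which x ∈ B.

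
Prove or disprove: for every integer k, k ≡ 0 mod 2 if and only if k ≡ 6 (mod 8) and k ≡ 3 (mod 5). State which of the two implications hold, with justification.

[⇒] This fails: k = 0 gives 0 ≡ 0 (mod 2) but 0 ≡ 0 (mod 8), so the conjunction on the right does not hold.

[⇐] Conversely, if k ≡ 6 (mod 8) and k ≡ 3 (mod 5), then by the Chinese remainder theorem k ≡ 38 (mod 40). Since 38 ≡ 0 (mod 2) and 2 ∣ 40, we get k ≡ 0 (mod 2).

Not equivalent: only (⇐) holds.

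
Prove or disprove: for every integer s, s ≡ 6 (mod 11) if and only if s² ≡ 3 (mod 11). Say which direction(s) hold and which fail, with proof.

(⟸) This fails: take s = 5. Then 5² = 25 ≡ 3 (mod 11), yet 5 ≡ 5 (mod 11), not 6.

(⟹) Suppose s ≡ 6 (mod 11). Write s = 11j + 6. Then (11j + 6)² = 121j² + 132j + 36 = 11(11j² + 12j + 3) + 3, so s² ≡ 3 (mod 11).

The forward direction holds; the converse fails.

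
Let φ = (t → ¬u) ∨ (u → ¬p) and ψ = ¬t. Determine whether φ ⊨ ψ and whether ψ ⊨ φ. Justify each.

Not equivalent: only (⇐) holds.

(→) This fails. Under p = F, t = T, u = F, the left side is true but the right side is false.

(←) Assume the antecedent. If p is true, the antecedent forces (p = T, t = F, u = F) or (p = T, t = F, u = T), and (t → ¬u) ∨ (u → ¬p) holds there. If p is false, (t → ¬u) ∨ (u → ¬p) reduces to true regardless of the other variables. Either way (t → ¬u) ∨ (u → ¬p) holds.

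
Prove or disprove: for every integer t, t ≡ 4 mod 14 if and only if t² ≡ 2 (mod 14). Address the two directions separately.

Forward direction. Suppose t ≡ 4 mod 14. Write t = 14j + 4. Then (14j + 4)² = 196j² + 112j + 16 = 14(14j² + 8j + 1) + 2, so t² ≡ 2 (mod 14).

Converse. This fails: take t = 10. Then 10² = 100 ≡ 2 (mod 14), yet 10 ≡ 10 (mod 14), not 4.

The forward direction holds; the converse fails.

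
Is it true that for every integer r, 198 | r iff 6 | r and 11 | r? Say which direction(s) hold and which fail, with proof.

(⇒) If 198 ∣ r, write r = 198q. Since 198 = 33·6, r = 6·(33q), so 6 ∣ r; and since 198 = 18·11, r = 11·(18q), so 11 ∣ r.

(⇐) This fails: take r = 66. Both 6 ∣ 66 and 11 ∣ 66, yet 66 is not a multiple of 198 (since 66 = 0·198 + 66), so 198 ∤ 66.

Not equivalent: only (⇒) holds.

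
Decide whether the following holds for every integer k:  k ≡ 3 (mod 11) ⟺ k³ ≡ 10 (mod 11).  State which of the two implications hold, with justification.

Both directions fail.

(→) This fails: take k = 3. Then 3 ≡ 3 (mod 11), but 3³ = 27 ≡ 5 (mod 11), not 10.

(←) This fails: take k = 10. Then 10³ = 1000 ≡ 10 (mod 11), yet 10 ≡ 10 (mod 11), not 3.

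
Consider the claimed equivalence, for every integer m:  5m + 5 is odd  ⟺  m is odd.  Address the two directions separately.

(⟹) This fails: m = 0 gives 5m + 5 = 5, which is odd, but 0 is even, not odd.

(⟸) This also fails: m = 3 is odd, but 5m + 5 = 20 is even, not odd.

Neither direction holds.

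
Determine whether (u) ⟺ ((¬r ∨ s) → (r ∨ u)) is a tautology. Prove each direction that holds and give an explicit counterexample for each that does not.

(⟹) Assume the antecedent. If r is true, (¬r ∨ s) → (r ∨ u) reduces to true regardless of the other variables. If r is false, the antecedent forces (r = F, s = F, u = T) or (r = F, s = T, u = T), and (¬r ∨ s) → (r ∨ u) holds there. Either way (¬r ∨ s) → (r ∨ u) holds.

(⟸) This fails. Under r = T, s = F, u = F, the left side is false but the right side is true.

Only the forward implication holds.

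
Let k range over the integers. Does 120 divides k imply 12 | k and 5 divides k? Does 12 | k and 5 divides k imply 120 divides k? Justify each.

[⇒] If 120 ∣ k, write k = 120q. Since 120 = 10·12, k = 12·(10q), so 12 ∣ k; and since 120 = 24·5, k = 5·(24q), so 5 ∣ k.

[⇐] This fails: take k = 60. Both 12 ∣ 60 and 5 ∣ 60, yet 60 is not a multiple of 120 (since 60 = 0·120 + 60), so 120 ∤ 60.

Only the forward implication holds.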